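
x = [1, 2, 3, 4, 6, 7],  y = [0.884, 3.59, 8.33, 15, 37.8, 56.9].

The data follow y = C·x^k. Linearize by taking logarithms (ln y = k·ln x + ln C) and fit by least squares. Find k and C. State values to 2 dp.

Taking logs, ln y = k·ln x + ln C, so regress ln y on ln x.
Σln x = 6.9157, Σ(ln x)² = 10.6062, Σln y = 13.6564, Σln x·ln y = 21.3412.
Equations: 10.6062·k + 6.9157·ln C = 21.3412;  6.9157·k + 6·ln C = 13.6564.
Solving (det = 15.8099): k = 2.12549, ln C = -0.17382, so C = exp(-0.17382) = 0.84045.

k = 2.13, C = 0.84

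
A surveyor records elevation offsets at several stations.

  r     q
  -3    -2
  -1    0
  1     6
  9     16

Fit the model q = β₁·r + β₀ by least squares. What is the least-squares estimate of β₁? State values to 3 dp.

Compute the Gram sums: Σr·r = 92, Σr = 6, Σ1 = 4.
Right-hand side: Σr·q = 156, Σq = 20.
So MᵀM·[β₁, β₀]ᵀ = Mᵀq: [[92, 6]; [6, 4]]·[β₁, β₀]ᵀ = [156, 20]ᵀ.
Eliminating β₀: 4·(row 1) − 6·(row 2) gives 332·β₁ = 4·156 − 6·20 = 504, so β₁ = 126/83.
Then β₀ = (20 − 6·(126/83))/4 = 226/83.

β₁ = 1.518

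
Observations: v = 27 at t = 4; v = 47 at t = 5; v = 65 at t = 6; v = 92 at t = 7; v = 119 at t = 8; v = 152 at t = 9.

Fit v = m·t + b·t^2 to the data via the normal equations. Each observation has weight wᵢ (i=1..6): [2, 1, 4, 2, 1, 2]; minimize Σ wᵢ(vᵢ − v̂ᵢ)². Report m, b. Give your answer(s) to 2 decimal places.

With design matrix X, XᵀWX = [[525, 3773]; [3773, 28341]] and XᵀWv = [6987, 52655]ᵀ.
Δ = 525·28341 − 3773² = 643496.
m = (6987·28341 − 3773·52655)/643496 = -162187/160874; b = (525·52655 − 3773·6987)/643496 = 45783/22982.

m = -1.01, b = 1.99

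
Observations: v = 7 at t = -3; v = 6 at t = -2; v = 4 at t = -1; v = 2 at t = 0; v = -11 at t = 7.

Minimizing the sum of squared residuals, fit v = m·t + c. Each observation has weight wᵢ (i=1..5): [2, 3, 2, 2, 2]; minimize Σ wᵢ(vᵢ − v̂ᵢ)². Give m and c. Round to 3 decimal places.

Normal-equation sums: Σwᵢ·t·t = 130, Σwᵢ·t = 0, Σwᵢ·1 = 11.
Moment sums: Σwᵢ·t·v = -240, Σwᵢ·v = 22.
So MᵀWM·[m, c]ᵀ = MᵀWv: [[130, 0]; [0, 11]]·[m, c]ᵀ = [-240, 22]ᵀ.
Determinant 130·11 − 0² = 1430.
m = ((-240)·11 − 0·22)/1430 = -24/13; c = (130·22 − 0·(-240))/1430 = 2.

m = -1.846, c = 2.000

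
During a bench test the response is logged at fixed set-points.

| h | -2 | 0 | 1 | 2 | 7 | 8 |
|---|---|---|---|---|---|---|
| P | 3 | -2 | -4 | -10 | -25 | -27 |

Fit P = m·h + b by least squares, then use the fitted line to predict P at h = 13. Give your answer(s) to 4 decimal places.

MᵀM·[m, b]ᵀ = MᵀP reads: 122·m + 16·b = -421;  16·m + 6·b = -65.
Eliminating b: 6·(row 1) − 16·(row 2) gives 476·m = 6·(-421) − 16·(-65) = -1486, so m = -743/238.
Then b = ((-65) − 16·(-743/238))/6 = -597/238.
At h = 13: P̂ = (-743/238)·(13) + (-597/238)·(1) = -5128/119.

P̂ = -43.0924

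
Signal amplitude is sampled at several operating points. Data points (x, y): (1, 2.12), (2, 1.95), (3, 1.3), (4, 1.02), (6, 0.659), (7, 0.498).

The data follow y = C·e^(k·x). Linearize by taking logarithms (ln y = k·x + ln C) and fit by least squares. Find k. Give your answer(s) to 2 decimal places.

k = -0.25

Let Y = ln y. Fitting Y = k·x + ln C by least squares:
Σx = 23.0000, Σ(x)² = 115.0000, Σln y = 0.5872, Σx·ln y = -4.4289.
Equations: 115.0000·k + 23.0000·ln C = -4.4289;  23.0000·k + 6·ln C = 0.5872.
Solving (det = 161.0000): k = -0.24894, ln C = 1.05215.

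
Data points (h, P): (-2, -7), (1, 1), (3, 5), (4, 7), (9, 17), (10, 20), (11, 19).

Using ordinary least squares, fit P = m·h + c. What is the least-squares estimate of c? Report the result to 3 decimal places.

Normal-equation sums: Σh·h = 332, Σh = 36, Σ1 = 7.
Right-hand side: Σh·P = 620, ΣP = 62.
So XᵀX·[m, c]ᵀ = XᵀP: [[332, 36]; [36, 7]]·[m, c]ᵀ = [620, 62]ᵀ.
Eliminating c: 7·(row 1) − 36·(row 2) gives 1028·m = 7·620 − 36·62 = 2108, so m = 527/257.
Then c = (62 − 36·(527/257))/7 = -434/257.

c = -1.689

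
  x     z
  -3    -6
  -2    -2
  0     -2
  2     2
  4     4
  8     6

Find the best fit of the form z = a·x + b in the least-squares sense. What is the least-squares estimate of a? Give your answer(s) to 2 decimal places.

a = 1.04

The normal equations are: 97·a + 9·b = 90;  9·a + 6·b = 2.
(Σx·x = 97, Σx = 9, Σ1 = 6, Σx·z = 90, Σz = 2.)
Eliminating b: 6·(row 1) − 9·(row 2) gives 501·a = 6·90 − 9·2 = 522, so a = 174/167.
Then b = (2 − 9·(174/167))/6 = -616/501.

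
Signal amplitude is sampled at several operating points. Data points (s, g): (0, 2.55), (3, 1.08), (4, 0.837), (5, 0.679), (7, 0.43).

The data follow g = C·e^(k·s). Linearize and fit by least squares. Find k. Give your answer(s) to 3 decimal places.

Let Y = ln g. Fitting Y = k·s + ln C by least squares:
XᵀX = [[99.0000, 19.0000]; [19.0000, 5]], rhs = [-8.3243, -0.3960]ᵀ  (here Σs = 19.0000, Σ(s)² = 99.0000, Σln g = -0.3960, Σs·ln g = -8.3243).
Slope k = (n·Σs·ln g − Σs·Σln g)/(n·Σ(s)² − (Σs)²) = (5·-8.3243 − 19.0000·-0.3960)/134.0000 = -0.25446; ln C = (Σln g − k·Σs)/n = 0.88776.

k = -0.254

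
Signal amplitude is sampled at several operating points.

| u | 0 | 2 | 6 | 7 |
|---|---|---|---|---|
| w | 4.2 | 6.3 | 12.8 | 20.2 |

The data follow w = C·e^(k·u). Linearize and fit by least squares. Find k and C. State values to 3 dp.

k = 0.211, C = 4.126

Let Y = ln w. Fitting Y = k·u + ln C by least squares:
Σu = 15.0000, Σ(u)² = 89.0000, Σln w = 8.8308, Σu·ln w = 40.0175.
Equations: 89.0000·k + 15.0000·ln C = 40.0175;  15.0000·k + 4·ln C = 8.8308.
Slope k = (n·Σu·ln w − Σu·Σln w)/(n·Σ(u)² − (Σu)²) = (4·40.0175 − 15.0000·8.8308)/131.0000 = 0.21075; ln C = (Σln w − k·Σu)/n = 1.41736, so C = exp(1.41736) = 4.12623.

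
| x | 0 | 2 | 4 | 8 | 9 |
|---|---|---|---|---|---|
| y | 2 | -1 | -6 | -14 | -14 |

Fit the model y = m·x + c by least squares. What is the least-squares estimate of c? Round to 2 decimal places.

From the data, Σx·x = 165, Σx = 23, Σ1 = 5.
Right-hand side: Σx·y = -264, Σy = -33.
AᵀA·[m, c]ᵀ = Aᵀy becomes [[165, 23]; [23, 5]]·[m, c]ᵀ = [-264, -33]ᵀ.
Determinant 165·5 − 23² = 296.
m = ((-264)·5 − 23·(-33))/296 = -561/296; c = (165·(-33) − 23·(-264))/296 = 627/296.

c = 2.12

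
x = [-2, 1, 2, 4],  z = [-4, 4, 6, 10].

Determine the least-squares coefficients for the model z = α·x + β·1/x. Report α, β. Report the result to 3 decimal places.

α = 2.341, β = 1.366

From the data, Σx·x = 25, Σx·1/x = 4, Σ1/x·1/x = 25/16.
And Σx·z = 64, Σ1/x·z = 23/2.
AᵀA·[α, β]ᵀ = Aᵀz becomes [[25, 4]; [4, 25/16]]·[α, β]ᵀ = [64, 23/2]ᵀ.
Eliminating β: (25/16)·(row 1) − 4·(row 2) gives (369/16)·α = (25/16)·64 − 4·(23/2) = 54, so α = 96/41.
Then β = ((23/2) − 4·(96/41))/(25/16) = 56/41.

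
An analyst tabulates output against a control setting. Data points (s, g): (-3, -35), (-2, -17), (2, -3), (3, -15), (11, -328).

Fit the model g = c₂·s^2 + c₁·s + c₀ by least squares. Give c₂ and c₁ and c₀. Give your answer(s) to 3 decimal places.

The normal equations are: 14835·c₂ + 1331·c₁ + 147·c₀ = -40218;  1331·c₂ + 147·c₁ + 11·c₀ = -3520;  147·c₂ + 11·c₁ + 5·c₀ = -398.
(Σs^2·s^2 = 14835, Σs^2·s = 1331, Σs^2 = 147, Σs·s = 147, Σs = 11, Σ1 = 5, Σs^2·g = -40218, Σs·g = -3520, Σg = -398.)
Inverting the 3×3 Gram matrix, [c₂, c₁, c₀]ᵀ = [-1046707/344704, 1165527/344704, 192647/86176]ᵀ.

c₂ = -3.037, c₁ = 3.381, c₀ = 2.236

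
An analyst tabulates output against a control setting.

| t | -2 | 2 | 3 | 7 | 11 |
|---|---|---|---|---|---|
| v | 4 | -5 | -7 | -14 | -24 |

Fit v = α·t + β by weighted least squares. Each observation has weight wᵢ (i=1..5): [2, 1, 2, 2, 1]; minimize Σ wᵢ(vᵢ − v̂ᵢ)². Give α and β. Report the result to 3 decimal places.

α = -2.083, β = -0.326

Entries of XᵀWX: Σwᵢ·t·t = 249, Σwᵢ·t = 29, Σwᵢ·1 = 8.
Moment sums: Σwᵢ·t·v = -528, Σwᵢ·v = -63.
Eliminating β: 8·(row 1) − 29·(row 2) gives 1151·α = 8·(-528) − 29·(-63) = -2397, so α = -2397/1151.
Then β = ((-63) − 29·(-2397/1151))/8 = -375/1151.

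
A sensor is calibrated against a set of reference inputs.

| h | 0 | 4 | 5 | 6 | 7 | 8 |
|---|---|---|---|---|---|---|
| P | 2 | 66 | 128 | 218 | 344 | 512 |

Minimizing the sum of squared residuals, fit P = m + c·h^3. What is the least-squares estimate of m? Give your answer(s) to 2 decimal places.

Normal-equation sums: Σ1 = 6, Σh^3 = 1260, Σh^3·h^3 = 446170.
For XᵀP: ΣP = 1270, Σh^3·P = 447448.
Normal equations: [[6, 1260]; [1260, 446170]]·[m, c]ᵀ = [1270, 447448]ᵀ.
det = 6·446170 − 1260² = 1089420.
m = (1270·446170 − 1260·447448)/1089420 = 142571/54471; c = (6·447448 − 1260·1270)/1089420 = 90374/90785.

m = 2.62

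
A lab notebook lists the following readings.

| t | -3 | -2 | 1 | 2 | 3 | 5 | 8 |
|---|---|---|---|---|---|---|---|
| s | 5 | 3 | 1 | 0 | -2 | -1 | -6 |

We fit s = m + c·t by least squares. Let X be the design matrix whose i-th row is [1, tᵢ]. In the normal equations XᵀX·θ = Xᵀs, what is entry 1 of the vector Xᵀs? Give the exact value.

0

Entry 1 ↔ basis 1, so (Xᵀs)_{1} = Σᵢ sᵢ = (1)·(5) + (1)·(3) + (1)·(1) + (1)·(0) + (1)·(-2) + (1)·(-1) + (1)·(-6) = 0.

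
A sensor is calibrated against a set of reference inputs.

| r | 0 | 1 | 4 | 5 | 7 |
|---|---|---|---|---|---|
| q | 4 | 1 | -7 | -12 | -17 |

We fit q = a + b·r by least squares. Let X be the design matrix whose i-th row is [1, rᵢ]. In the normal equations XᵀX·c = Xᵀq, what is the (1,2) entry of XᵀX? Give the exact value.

Row 1 ↔ basis 1, column 2 ↔ basis r, so (XᵀX)_{1,2} = Σᵢ r = (1)·(0) + (1)·(1) + (1)·(4) + (1)·(5) + (1)·(7) = 17.

17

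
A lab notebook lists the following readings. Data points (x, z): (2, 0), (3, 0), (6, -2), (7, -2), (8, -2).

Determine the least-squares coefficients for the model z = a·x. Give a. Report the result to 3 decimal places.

From the data, Σx·x = 162.
For Mᵀz: Σx·z = -42.
MᵀM·[a]ᵀ = Mᵀz becomes [[162]]·[a]ᵀ = [-42]ᵀ.
a = (-42)/162 = -0.259259.

a = -0.259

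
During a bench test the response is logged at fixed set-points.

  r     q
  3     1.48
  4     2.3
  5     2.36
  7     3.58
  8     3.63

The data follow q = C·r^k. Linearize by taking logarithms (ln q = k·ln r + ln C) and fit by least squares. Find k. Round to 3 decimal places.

With ln qᵢ as the transformed response and ln rᵢ as the regressor:
XᵀX = [[13.8297, 8.1197]; [8.1197, 5]], rhs = [8.1299, 4.6482]ᵀ  (here Σln r = 8.1197, Σ(ln r)² = 13.8297, Σln q = 4.6482, Σln r·ln q = 8.1299).
Δ = 13.8297·5 − (8.1197)² = 3.2190; k = (8.1299·5 − 8.1197·4.6482)/3.2190 = 0.90329, ln C = (13.8297·4.6482 − 8.1197·8.1299)/3.2190 = -0.53725.

k = 0.903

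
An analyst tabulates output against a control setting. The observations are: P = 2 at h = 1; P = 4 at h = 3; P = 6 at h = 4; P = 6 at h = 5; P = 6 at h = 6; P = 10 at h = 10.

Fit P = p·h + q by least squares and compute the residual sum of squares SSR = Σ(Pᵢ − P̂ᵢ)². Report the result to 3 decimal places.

SSR = 1.737

The normal equations are: 187·p + 29·q = 204;  29·p + 6·q = 34.
Δ = 187·6 − 29² = 281.
p = (204·6 − 29·34)/281 = 238/281; q = (187·34 − 29·204)/281 = 442/281.
Residuals: -118/281, -32/281, 292/281, 54/281, -184/281, -12/281; SSR = 488/281.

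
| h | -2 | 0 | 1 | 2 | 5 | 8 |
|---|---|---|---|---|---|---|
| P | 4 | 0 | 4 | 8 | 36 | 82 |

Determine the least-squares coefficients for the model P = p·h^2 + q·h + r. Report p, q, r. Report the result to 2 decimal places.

The normal system AᵀA·[p, q, r]ᵀ = AᵀP is [[4754, 638, 98]; [638, 98, 14]; [98, 14, 6]]·[p, q, r]ᵀ = [6200, 848, 134]ᵀ.
Inverting the 3×3 Gram matrix, [p, q, r]ᵀ = [671/601, 1441/1202, 1563/1202]ᵀ.

p = 1.12, q = 1.20, r = 1.30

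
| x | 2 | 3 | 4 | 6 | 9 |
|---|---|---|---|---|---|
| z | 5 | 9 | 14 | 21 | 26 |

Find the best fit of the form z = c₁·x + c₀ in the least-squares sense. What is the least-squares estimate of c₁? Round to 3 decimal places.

c₁ = 3.019

Forming MᵀM = [[146, 24]; [24, 5]] and Mᵀz = [453, 75]ᵀ gives MᵀM·[c₁, c₀]ᵀ = Mᵀz.
Eliminating c₀: 5·(row 1) − 24·(row 2) gives 154·c₁ = 5·453 − 24·75 = 465, so c₁ = 465/154.
Then c₀ = (75 − 24·(465/154))/5 = 39/77.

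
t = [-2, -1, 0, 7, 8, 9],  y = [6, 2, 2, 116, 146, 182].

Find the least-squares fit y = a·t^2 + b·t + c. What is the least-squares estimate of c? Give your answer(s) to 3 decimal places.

Entries of XᵀX: Σt^2·t^2 = 13075, Σt^2·t = 1575, Σt^2 = 199, Σt·t = 199, Σt = 21, Σ1 = 6.
And Σt^2·y = 29796, Σt·y = 3604, Σy = 454.
Solving the 3×3 system (Gaussian elimination) gives a = 475/244, b = 148745/61244, c = 79613/30622.

c = 2.600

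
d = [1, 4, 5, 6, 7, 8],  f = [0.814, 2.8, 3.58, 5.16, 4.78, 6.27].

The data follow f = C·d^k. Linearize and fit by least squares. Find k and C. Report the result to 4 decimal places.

With ln fᵢ as the transformed response and ln dᵢ as the regressor:
XᵀX = [[15.8331, 8.8128]; [8.8128, 6]], rhs = [13.2818, 7.1403]ᵀ  (here Σln d = 8.8128, Σ(ln d)² = 15.8331, Σln f = 7.1403, Σln d·ln f = 13.2818).
Slope k = (n·Σln d·ln f − Σln d·Σln f)/(n·Σ(ln d)² − (Σln d)²) = (6·13.2818 − 8.8128·7.1403)/17.3327 = 0.96719; ln C = (Σln f − k·Σln d)/n = -0.23056, so C = exp(-0.23056) = 0.79409.

k = 0.9672, C = 0.7941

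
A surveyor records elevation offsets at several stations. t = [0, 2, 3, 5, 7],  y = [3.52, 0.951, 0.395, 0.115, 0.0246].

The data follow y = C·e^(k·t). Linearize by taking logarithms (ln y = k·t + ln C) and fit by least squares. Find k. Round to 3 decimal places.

k = -0.707

With ln yᵢ as the transformed response and tᵢ as the regressor:
Σt = 17.0000, Σ(t)² = 87.0000, Σln y = -5.5885, Σt·ln y = -39.6363.
Equations: 87.0000·k + 17.0000·ln C = -39.6363;  17.0000·k + 5·ln C = -5.5885.
Δ = 87.0000·5 − (17.0000)² = 146.0000; k = (-39.6363·5 − 17.0000·-5.5885)/146.0000 = -0.70669, ln C = (87.0000·-5.5885 − 17.0000·-39.6363)/146.0000 = 1.28506.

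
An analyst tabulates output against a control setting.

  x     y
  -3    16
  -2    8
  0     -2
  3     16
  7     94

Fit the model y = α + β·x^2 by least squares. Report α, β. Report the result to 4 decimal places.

α = -1.1864, β = 1.9427

Compute the Gram sums: Σ1 = 5, Σx^2 = 71, Σx^2·x^2 = 2579.
And Σy = 132, Σx^2·y = 4926.
So MᵀM·[α, β]ᵀ = Mᵀy: [[5, 71]; [71, 2579]]·[α, β]ᵀ = [132, 4926]ᵀ.
det = 5·2579 − 71² = 7854.
α = (132·2579 − 71·4926)/7854 = -1553/1309; β = (5·4926 − 71·132)/7854 = 2543/1309.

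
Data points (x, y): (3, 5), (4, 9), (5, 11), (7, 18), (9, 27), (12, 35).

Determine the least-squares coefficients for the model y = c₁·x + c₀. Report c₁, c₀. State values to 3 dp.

c₁ = 3.401, c₀ = -5.174

Entries of MᵀM: Σx·x = 324, Σx = 40, Σ1 = 6.
Moment sums: Σx·y = 895, Σy = 105.
So MᵀM·[c₁, c₀]ᵀ = Mᵀy: [[324, 40]; [40, 6]]·[c₁, c₀]ᵀ = [895, 105]ᵀ.
Eliminating c₀: 6·(row 1) − 40·(row 2) gives 344·c₁ = 6·895 − 40·105 = 1170, so c₁ = 585/172.
Then c₀ = (105 − 40·(585/172))/6 = -445/86.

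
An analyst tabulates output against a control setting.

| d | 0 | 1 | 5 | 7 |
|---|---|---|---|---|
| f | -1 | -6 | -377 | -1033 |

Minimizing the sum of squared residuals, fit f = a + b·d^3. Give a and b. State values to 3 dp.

Forming XᵀX = [[4, 469]; [469, 133275]] and Xᵀf = [-1417, -401450]ᵀ gives XᵀX·[a, b]ᵀ = Xᵀf.
Δ = 4·133275 − 469² = 313139.
a = ((-1417)·133275 − 469·(-401450))/313139 = -570625/313139; b = (4·(-401450) − 469·(-1417))/313139 = -941227/313139.

a = -1.822, b = -3.006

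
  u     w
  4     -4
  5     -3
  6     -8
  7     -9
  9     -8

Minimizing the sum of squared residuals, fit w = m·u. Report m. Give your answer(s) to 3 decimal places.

m = -1.034

Setting ∂/∂m … = 0 gives: 207·m = -214.
Hence m = -214 / 207 ≈ -1.03382.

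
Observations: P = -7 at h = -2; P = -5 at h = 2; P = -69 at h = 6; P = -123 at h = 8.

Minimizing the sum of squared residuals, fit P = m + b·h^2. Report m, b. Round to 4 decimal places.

Forming MᵀM = [[4, 108]; [108, 5424]] and MᵀP = [-204, -10404]ᵀ gives MᵀM·[m, b]ᵀ = MᵀP.
Δ = 4·5424 − 108² = 10032.
m = ((-204)·5424 − 108·(-10404))/10032 = 357/209; b = (4·(-10404) − 108·(-204))/10032 = -408/209.

m = 1.7081, b = -1.9522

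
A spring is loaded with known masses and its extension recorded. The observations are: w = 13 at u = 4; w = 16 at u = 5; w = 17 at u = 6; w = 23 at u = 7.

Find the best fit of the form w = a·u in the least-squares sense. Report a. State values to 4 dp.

a = 3.1349

The normal equations are: 126·a = 395.
a = 395/126 = 3.13492.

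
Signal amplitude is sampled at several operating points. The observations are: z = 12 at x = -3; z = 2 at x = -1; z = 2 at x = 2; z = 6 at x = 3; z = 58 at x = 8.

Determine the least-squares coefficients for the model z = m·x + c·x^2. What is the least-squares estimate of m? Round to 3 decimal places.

m = -0.981

Normal-equation sums: Σx·x = 87, Σx·x^2 = 519, Σx^2·x^2 = 4275.
Right-hand side: Σx·z = 448, Σx^2·z = 3884.
MᵀM·[m, c]ᵀ = Mᵀz becomes [[87, 519]; [519, 4275]]·[m, c]ᵀ = [448, 3884]ᵀ.
Δ = 87·4275 − 519² = 102564.
m = (448·4275 − 519·3884)/102564 = -8383/8547; c = (87·3884 − 519·448)/102564 = 8783/8547.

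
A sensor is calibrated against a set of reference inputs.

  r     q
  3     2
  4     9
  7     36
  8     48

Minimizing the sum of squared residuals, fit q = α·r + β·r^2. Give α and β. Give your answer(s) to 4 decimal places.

Entries of MᵀM: Σr·r = 138, Σr·r^2 = 946, Σr^2·r^2 = 6834.
Moment sums: Σr·q = 678, Σr^2·q = 4998.
Eliminating β: 6834·(row 1) − 946·(row 2) gives 48176·α = 6834·678 − 946·4998 = -94656, so α = -5916/3011.
Then β = (4998 − 946·(-5916/3011))/6834 = 3021/3011.

α = -1.9648, β = 1.0033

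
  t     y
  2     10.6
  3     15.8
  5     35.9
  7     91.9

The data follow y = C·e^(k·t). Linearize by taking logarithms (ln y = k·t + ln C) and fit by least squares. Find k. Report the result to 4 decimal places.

k = 0.4309

Taking logs, ln y = k·t + ln C, so regress ln y on t.
AᵀA = [[87.0000, 17.0000]; [17.0000, 4]], rhs = [62.5503, 13.2223]ᵀ  (here Σt = 17.0000, Σ(t)² = 87.0000, Σln y = 13.2223, Σt·ln y = 62.5503).
Solving (det = 59.0000): k = 0.43088, ln C = 1.47432.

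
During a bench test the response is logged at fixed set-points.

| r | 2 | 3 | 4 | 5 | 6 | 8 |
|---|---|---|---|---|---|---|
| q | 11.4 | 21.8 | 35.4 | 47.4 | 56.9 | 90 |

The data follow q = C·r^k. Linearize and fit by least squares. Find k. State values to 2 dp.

k = 1.47

Linearized form: ln q = k·ln r + ln C. From the 6 transformed points,
Σln r = 8.6587, Σ(ln r)² = 13.7340, Σln q = 21.4820, Σln r·ln q = 32.8255.
Equations: 13.7340·k + 8.6587·ln C = 32.8255;  8.6587·k + 6·ln C = 21.4820.
Slope k = (n·Σln r·ln q − Σln r·Σln q)/(n·Σ(ln r)² − (Σln r)²) = (6·32.8255 − 8.6587·21.4820)/7.4309 = 1.47322; ln C = (Σln q − k·Σln r)/n = 1.45430.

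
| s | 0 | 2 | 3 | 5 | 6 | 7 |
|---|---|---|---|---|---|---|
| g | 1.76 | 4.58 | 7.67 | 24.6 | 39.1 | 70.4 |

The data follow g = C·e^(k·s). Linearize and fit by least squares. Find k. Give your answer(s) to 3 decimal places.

k = 0.531

With ln gᵢ as the transformed response and sᵢ as the regressor:
AᵀA = [[123.0000, 23.0000]; [23.0000, 6]], rhs = [76.9452, 15.2474]ᵀ  (here Σs = 23.0000, Σ(s)² = 123.0000, Σln g = 15.2474, Σs·ln g = 76.9452).
Δ = 123.0000·6 − (23.0000)² = 209.0000; k = (76.9452·6 − 23.0000·15.2474)/209.0000 = 0.53101, ln C = (123.0000·15.2474 − 23.0000·76.9452)/209.0000 = 0.50570.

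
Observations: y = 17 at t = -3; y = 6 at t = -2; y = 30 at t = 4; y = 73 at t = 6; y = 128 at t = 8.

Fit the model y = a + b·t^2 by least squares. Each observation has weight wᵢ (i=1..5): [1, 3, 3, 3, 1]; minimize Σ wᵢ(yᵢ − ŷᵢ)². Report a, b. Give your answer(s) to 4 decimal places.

a = -2.1143, b = 2.0550

The normal system MᵀWM·[a, b]ᵀ = MᵀWy is [[11, 241]; [241, 8881]]·[a, b]ᵀ = [472, 17741]ᵀ.
Δ = 11·8881 − 241² = 39610.
a = (472·8881 − 241·17741)/39610 = -83749/39610; b = (11·17741 − 241·472)/39610 = 81399/39610.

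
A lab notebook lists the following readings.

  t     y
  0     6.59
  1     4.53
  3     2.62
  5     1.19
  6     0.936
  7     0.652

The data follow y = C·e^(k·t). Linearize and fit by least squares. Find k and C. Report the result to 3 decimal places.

k = -0.329, C = 6.546

Let Y = ln y. Fitting Y = k·t + ln C by least squares:
Σt = 22.0000, Σ(t)² = 120.0000, Σln y = 4.0396, Σt·ln y = 1.8792.
Equations: 120.0000·k + 22.0000·ln C = 1.8792;  22.0000·k + 6·ln C = 4.0396.
Solving (det = 236.0000): k = -0.32879, ln C = 1.87883, so C = exp(1.87883) = 6.54584.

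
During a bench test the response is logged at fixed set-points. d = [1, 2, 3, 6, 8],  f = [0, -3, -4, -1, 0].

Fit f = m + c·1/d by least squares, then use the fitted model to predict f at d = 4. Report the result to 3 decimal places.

The normal system MᵀM·[m, c]ᵀ = Mᵀf is [[5, 17/8]; [17/8, 809/576]]·[m, c]ᵀ = [-8, -3]ᵀ.
Determinant 5·(809/576) − (17/8)² = 361/144.
m = ((-8)·(809/576) − (17/8)·(-3))/(361/144) = -700/361; c = (5·(-3) − (17/8)·(-8))/(361/144) = 288/361.
At d = 4: f̂ = (-700/361)·(1) + (288/361)·(1/4) = -628/361.

f̂ = -1.740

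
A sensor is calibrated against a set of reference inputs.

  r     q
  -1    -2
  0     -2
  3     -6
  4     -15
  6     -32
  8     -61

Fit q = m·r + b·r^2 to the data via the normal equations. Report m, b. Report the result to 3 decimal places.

Normal-equation sums: Σr·r = 126, Σr·r^2 = 818, Σr^2·r^2 = 5730.
And Σr·q = -756, Σr^2·q = -5352.
det = 126·5730 − 818² = 52856.
m = ((-756)·5730 − 818·(-5352))/52856 = 5757/6607; b = (126·(-5352) − 818·(-756))/52856 = -6993/6607.

m = 0.871, b = -1.058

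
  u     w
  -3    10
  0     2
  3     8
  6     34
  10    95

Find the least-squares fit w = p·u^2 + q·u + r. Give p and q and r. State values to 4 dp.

Normal-equation sums: Σu^2·u^2 = 11458, Σu^2·u = 1216, Σu^2 = 154, Σu·u = 154, Σu = 16, Σ1 = 5.
And Σu^2·w = 10886, Σu·w = 1148, Σw = 149.
Normal equations: [[11458, 1216, 154]; [1216, 154, 16]; [154, 16, 5]]·[p, q, r]ᵀ = [10886, 1148, 149]ᵀ.
Row-reducing yields p = 22486/23231, q = -6510/23231, r = 20547/23231.

p = 0.9679, q = -0.2802, r = 0.8845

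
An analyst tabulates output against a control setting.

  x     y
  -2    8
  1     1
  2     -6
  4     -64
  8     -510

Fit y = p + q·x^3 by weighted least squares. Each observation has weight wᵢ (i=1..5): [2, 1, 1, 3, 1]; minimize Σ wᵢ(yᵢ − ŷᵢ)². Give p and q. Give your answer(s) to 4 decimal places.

p = 0.5385, q = -0.9976

Forming AᵀWA = [[8, 697]; [697, 274625]] and AᵀWy = [-691, -273583]ᵀ gives AᵀWA·[p, q]ᵀ = AᵀWy.
det = 8·274625 − 697² = 1711191.
p = ((-691)·274625 − 697·(-273583))/1711191 = 921476/1711191; q = (8·(-273583) − 697·(-691))/1711191 = -1707037/1711191.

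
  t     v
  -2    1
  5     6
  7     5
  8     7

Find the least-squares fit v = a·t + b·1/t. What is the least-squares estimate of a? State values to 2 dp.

a = 0.98

With design matrix X, XᵀX = [[142, 4]; [4, 25561/78400]] and Xᵀv = [119, 641/280]ᵀ.
det = 142·(25561/78400) − 4² = 1187631/39200.
a = (119·(25561/78400) − 4·(641/280))/(1187631/39200) = 774613/791754; b = (142·(641/280) − 4·119)/(1187631/39200) = -1972040/395877.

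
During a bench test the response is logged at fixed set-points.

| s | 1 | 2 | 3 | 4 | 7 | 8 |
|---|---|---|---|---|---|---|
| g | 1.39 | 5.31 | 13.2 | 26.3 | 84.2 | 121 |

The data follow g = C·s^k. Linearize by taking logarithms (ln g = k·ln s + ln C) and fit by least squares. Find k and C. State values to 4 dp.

With ln gᵢ as the transformed response and ln sᵢ as the regressor:
Over the data: Σln s = 7.2034, Σ(ln s)² = 11.7199, Σln g = 17.0777, Σln s·ln g = 27.1237.
Normal system: [[11.7199, 7.2034]; [7.2034, 6]]·[k, ln C]ᵀ = [27.1237, 17.0777]ᵀ.
Slope k = (n·Σln s·ln g − Σln s·Σln g)/(n·Σ(ln s)² − (Σln s)²) = (6·27.1237 − 7.2034·17.0777)/18.4301 = 2.15543; ln C = (Σln g − k·Σln s)/n = 0.25854, so C = exp(0.25854) = 1.29504.

k = 2.1554, C = 1.2950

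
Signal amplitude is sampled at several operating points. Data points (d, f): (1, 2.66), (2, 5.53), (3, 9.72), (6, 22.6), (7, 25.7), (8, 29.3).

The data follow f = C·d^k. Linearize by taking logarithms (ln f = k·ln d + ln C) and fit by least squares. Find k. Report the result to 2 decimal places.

k = 1.18

With ln fᵢ as the transformed response and ln dᵢ as the regressor:
XᵀX = [[13.0084, 7.6089]; [7.6089, 6]], rhs = [22.6114, 14.7047]ᵀ  (here Σln d = 7.6089, Σ(ln d)² = 13.0084, Σln f = 14.7047, Σln d·ln f = 22.6114).
Slope k = (n·Σln d·ln f − Σln d·Σln f)/(n·Σ(ln d)² − (Σln d)²) = (6·22.6114 − 7.6089·14.7047)/20.1558 = 1.17990; ln C = (Σln f − k·Σln d)/n = 0.95451.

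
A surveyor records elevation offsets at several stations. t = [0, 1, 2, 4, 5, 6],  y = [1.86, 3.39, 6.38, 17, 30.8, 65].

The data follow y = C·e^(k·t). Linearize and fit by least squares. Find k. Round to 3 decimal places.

k = 0.573

Let Y = ln y. Fitting Y = k·t + ln C by least squares:
XᵀX = [[82.0000, 18.0000]; [18.0000, 6]], rhs = [58.4439, 14.1297]ᵀ  (here Σt = 18.0000, Σ(t)² = 82.0000, Σln y = 14.1297, Σt·ln y = 58.4439).
Solving (det = 168.0000): k = 0.57339, ln C = 0.63479.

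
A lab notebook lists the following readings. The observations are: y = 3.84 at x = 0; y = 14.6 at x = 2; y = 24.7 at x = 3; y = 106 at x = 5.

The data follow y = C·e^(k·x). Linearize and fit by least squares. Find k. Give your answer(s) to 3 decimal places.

k = 0.658

Taking logs, ln y = k·x + ln C, so regress ln y on x.
Σx = 10.0000, Σ(x)² = 38.0000, Σln y = 11.8967, Σx·ln y = 38.2996.
Normal system: [[38.0000, 10.0000]; [10.0000, 4]]·[k, ln C]ᵀ = [38.2996, 11.8967]ᵀ.
Δ = 38.0000·4 − (10.0000)² = 52.0000; k = (38.2996·4 − 10.0000·11.8967)/52.0000 = 0.65829, ln C = (38.0000·11.8967 − 10.0000·38.2996)/52.0000 = 1.32845.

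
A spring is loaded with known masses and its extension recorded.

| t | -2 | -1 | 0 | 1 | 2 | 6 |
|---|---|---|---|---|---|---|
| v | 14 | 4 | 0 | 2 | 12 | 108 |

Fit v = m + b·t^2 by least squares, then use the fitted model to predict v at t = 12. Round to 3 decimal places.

v̂ = 431.310

AᵀA·[m, b]ᵀ = Aᵀv reads: 6·m + 46·b = 140;  46·m + 1330·b = 3998.
(Σ1 = 6, Σt^2 = 46, Σt^2·t^2 = 1330, Σv = 140, Σt^2·v = 3998.)
Δ = 6·1330 − 46² = 5864.
m = (140·1330 − 46·3998)/5864 = 573/1466; b = (6·3998 − 46·140)/5864 = 4387/1466.
At t = 12: v̂ = (573/1466)·(1) + (4387/1466)·(144) = 632301/1466.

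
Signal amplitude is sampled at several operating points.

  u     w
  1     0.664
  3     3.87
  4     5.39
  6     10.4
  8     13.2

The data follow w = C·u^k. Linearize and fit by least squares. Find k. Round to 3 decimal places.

k = 1.465

With ln wᵢ as the transformed response and ln uᵢ as the regressor:
Sums: Σln u = 6.3561, Σ(ln u)² = 10.6632, Σln w = 7.5503, Σln u·ln w = 13.3833.
Normal system: [[10.6632, 6.3561]; [6.3561, 5]]·[k, ln C]ᵀ = [13.3833, 7.5503]ᵀ.
Solving (det = 12.9161): k = 1.46529, ln C = -0.35264.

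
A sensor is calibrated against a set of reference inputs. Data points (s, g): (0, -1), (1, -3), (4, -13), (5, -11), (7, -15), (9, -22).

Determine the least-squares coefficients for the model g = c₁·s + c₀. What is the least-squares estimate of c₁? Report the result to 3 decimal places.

c₁ = -2.213

Forming XᵀX = [[172, 26]; [26, 6]] and Xᵀg = [-413, -65]ᵀ gives XᵀX·[c₁, c₀]ᵀ = Xᵀg.
Determinant 172·6 − 26² = 356.
c₁ = ((-413)·6 − 26·(-65))/356 = -197/89; c₀ = (172·(-65) − 26·(-413))/356 = -221/178.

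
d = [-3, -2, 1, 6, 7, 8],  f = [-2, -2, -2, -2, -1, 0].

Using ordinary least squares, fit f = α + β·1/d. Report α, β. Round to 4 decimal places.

Setting ∂/∂α … = 0 gives: 6·α + (101/168)·β = -9;  (101/168)·α + (40217/28224)·β = -17/21.
(Σ1 = 6, Σ1/d = 101/168, Σ1/d·1/d = 40217/28224, Σf = -9, Σ1/d·f = -17/21.)
Δ = 6·(40217/28224) − (101/168)² = 231101/28224.
α = ((-9)·(40217/28224) − (101/168)·(-17/21))/(231101/28224) = -348217/231101; β = (6·(-17/21) − (101/168)·(-9))/(231101/28224) = 15624/231101.

α = -1.5068, β = 0.0676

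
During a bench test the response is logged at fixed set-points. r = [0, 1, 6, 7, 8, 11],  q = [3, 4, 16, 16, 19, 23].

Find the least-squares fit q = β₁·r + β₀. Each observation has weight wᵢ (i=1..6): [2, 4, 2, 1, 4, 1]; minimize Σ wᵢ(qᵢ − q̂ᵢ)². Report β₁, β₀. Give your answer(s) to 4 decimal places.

β₁ = 2.0135, β₀ = 2.5793

With design matrix A, AᵀWA = [[502, 66]; [66, 14]] and AᵀWq = [1181, 169]ᵀ.
Δ = 502·14 − 66² = 2672.
β₁ = (1181·14 − 66·169)/2672 = 1345/668; β₀ = (502·169 − 66·1181)/2672 = 1723/668.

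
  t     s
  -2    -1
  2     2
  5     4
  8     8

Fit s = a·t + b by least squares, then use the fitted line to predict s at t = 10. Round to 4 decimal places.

XᵀX·[a, b]ᵀ = Xᵀs reads: 97·a + 13·b = 90;  13·a + 4·b = 13.
det = 97·4 − 13² = 219.
a = (90·4 − 13·13)/219 = 191/219; b = (97·13 − 13·90)/219 = 91/219.
At t = 10: ŝ = (191/219)·(10) + (91/219)·(1) = 667/73.

ŝ = 9.1370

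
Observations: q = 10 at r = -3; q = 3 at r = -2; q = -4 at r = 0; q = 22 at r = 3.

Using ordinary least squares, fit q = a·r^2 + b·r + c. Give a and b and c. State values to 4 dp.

From the data, Σr^2·r^2 = 178, Σr^2·r = -8, Σr^2 = 22, Σr·r = 22, Σr = -2, Σ1 = 4.
For Aᵀq: Σr^2·q = 300, Σr·q = 30, Σq = 31.
Solving the 3×3 system (Gaussian elimination) gives a = 287/132, b = 245/132, c = -433/132.

a = 2.1742, b = 1.8561, c = -3.2803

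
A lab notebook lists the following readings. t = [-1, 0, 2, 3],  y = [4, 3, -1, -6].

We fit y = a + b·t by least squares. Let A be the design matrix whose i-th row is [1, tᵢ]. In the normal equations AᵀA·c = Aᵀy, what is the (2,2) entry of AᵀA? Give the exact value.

14

Row 2 ↔ basis t, column 2 ↔ basis t, so (AᵀA)_{2,2} = Σᵢ (t)·(t) = (-1)·(-1) + (0)·(0) + (2)·(2) + (3)·(3) = 14.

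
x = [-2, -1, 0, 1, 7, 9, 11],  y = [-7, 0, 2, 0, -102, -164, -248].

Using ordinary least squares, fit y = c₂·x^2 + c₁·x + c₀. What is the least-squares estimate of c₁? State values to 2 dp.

Sums needed: Σx^2·x^2 = 23621, Σx^2·x = 2395, Σx^2 = 257, Σx·x = 257, Σx = 25, Σ1 = 7.
Moment sums: Σx^2·y = -48318, Σx·y = -4904, Σy = -519.
So AᵀA·[c₂, c₁, c₀]ᵀ = Aᵀy: [[23621, 2395, 257]; [2395, 257, 25]; [257, 25, 7]]·[c₂, c₁, c₀]ᵀ = [-48318, -4904, -519]ᵀ.
Row-reducing yields c₂ = -1406833/690018, c₁ = -159541/690018, c₀ = 3608/2347.

c₁ = -0.23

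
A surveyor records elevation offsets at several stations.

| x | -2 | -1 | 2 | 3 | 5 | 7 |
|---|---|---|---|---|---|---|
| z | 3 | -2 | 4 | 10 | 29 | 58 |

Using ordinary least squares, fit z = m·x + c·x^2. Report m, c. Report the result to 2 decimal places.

m = 0.39, c = 1.11

The normal equations are: 92·m + 494·c = 585;  494·m + 3140·c = 3683.
(Σx·x = 92, Σx·x^2 = 494, Σx^2·x^2 = 3140, Σx·z = 585, Σx^2·z = 3683.)
Eliminating c: 3140·(row 1) − 494·(row 2) gives 44844·m = 3140·585 − 494·3683 = 17498, so m = 8749/22422.
Then c = (3683 − 494·(8749/22422))/3140 = 24923/22422.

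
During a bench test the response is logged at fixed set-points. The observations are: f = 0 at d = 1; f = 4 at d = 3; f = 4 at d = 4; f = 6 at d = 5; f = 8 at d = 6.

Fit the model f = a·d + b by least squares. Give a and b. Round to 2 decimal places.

XᵀX·[a, b]ᵀ = Xᵀf reads: 87·a + 19·b = 106;  19·a + 5·b = 22.
(Σd·d = 87, Σd = 19, Σ1 = 5, Σd·f = 106, Σf = 22.)
Eliminating b: 5·(row 1) − 19·(row 2) gives 74·a = 5·106 − 19·22 = 112, so a = 56/37.
Then b = (22 − 19·(56/37))/5 = -50/37.

a = 1.51, b = -1.35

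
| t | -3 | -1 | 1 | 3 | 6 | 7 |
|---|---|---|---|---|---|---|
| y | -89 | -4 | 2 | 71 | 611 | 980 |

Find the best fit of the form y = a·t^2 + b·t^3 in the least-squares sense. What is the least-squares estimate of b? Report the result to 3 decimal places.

With design matrix X, XᵀX = [[3861, 24583]; [24583, 165765]] and Xᵀy = [69852, 472442]ᵀ.
Determinant 3861·165765 − 24583² = 35694776.
a = (69852·165765 − 24583·472442)/35694776 = -17512453/17847388; b = (3861·472442 − 24583·69852)/35694776 = 4112571/1372876.

b = 2.996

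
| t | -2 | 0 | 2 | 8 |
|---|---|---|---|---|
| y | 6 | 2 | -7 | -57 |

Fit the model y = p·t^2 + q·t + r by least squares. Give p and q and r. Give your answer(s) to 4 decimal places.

Entries of XᵀX: Σt^2·t^2 = 4128, Σt^2·t = 512, Σt^2 = 72, Σt·t = 72, Σt = 8, Σ1 = 4.
Moment sums: Σt^2·y = -3652, Σt·y = -482, Σy = -56.
Solving the 3×3 system (Gaussian elimination) gives p = -93/181, q = -2339/724, r = 619/362.

p = -0.5138, q = -3.2307, r = 1.7099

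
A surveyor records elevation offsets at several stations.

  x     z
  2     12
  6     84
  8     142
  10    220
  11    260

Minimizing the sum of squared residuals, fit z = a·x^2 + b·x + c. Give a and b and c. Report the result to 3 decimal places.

Setting ∂/∂a … = 0 gives: 30049·a + 3067·b + 325·c = 65620;  3067·a + 325·b + 37·c = 6724;  325·a + 37·b + 5·c = 718.
Solving the 3×3 system (Gaussian elimination) gives a = 15121/7777, b = 18783/7777, c = -66/101.

a = 1.944, b = 2.415, c = -0.653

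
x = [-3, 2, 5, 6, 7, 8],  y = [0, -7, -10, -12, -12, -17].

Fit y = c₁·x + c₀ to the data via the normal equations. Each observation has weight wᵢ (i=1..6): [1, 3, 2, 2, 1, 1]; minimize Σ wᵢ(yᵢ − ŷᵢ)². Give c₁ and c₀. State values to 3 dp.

Entries of AᵀWA: Σwᵢ·x·x = 256, Σwᵢ·x = 40, Σwᵢ·1 = 10.
Moment sums: Σwᵢ·x·y = -506, Σwᵢ·y = -94.
Eliminating c₀: 10·(row 1) − 40·(row 2) gives 960·c₁ = 10·(-506) − 40·(-94) = -1300, so c₁ = -65/48.
Then c₀ = ((-94) − 40·(-65/48))/10 = -239/60.

c₁ = -1.354, c₀ = -3.983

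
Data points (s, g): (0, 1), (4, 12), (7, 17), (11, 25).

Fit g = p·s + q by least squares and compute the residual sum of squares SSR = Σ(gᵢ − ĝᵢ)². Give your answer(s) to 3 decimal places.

SSR = 3.362

The normal equations are: 186·p + 22·q = 442;  22·p + 4·q = 55.
(Σs·s = 186, Σs = 22, Σ1 = 4, Σs·g = 442, Σg = 55.)
Determinant 186·4 − 22² = 260.
p = (442·4 − 22·55)/260 = 279/130; q = (186·55 − 22·442)/260 = 253/130.
Residuals: -123/130, 191/130, 2/65, -36/65; SSR = 437/130.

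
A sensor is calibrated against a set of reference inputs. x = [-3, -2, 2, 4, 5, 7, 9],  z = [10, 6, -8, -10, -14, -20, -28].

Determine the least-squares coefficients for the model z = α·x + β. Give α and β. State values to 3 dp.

α = -3.019, β = 0.346

From the data, Σx·x = 188, Σx = 22, Σ1 = 7.
And Σx·z = -560, Σz = -64.
So AᵀA·[α, β]ᵀ = Aᵀz: [[188, 22]; [22, 7]]·[α, β]ᵀ = [-560, -64]ᵀ.
Eliminating β: 7·(row 1) − 22·(row 2) gives 832·α = 7·(-560) − 22·(-64) = -2512, so α = -157/52.
Then β = ((-64) − 22·(-157/52))/7 = 9/26.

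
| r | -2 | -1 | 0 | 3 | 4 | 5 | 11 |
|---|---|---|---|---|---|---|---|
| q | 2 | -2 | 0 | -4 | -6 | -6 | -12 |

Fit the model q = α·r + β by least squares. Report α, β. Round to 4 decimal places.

Setting ∂/∂α … = 0 gives: 176·α + 20·β = -200;  20·α + 7·β = -28.
(Σr·r = 176, Σr = 20, Σ1 = 7, Σr·q = -200, Σq = -28.)
det = 176·7 − 20² = 832.
α = ((-200)·7 − 20·(-28))/832 = -105/104; β = (176·(-28) − 20·(-200))/832 = -29/26.

α = -1.0096, β = -1.1154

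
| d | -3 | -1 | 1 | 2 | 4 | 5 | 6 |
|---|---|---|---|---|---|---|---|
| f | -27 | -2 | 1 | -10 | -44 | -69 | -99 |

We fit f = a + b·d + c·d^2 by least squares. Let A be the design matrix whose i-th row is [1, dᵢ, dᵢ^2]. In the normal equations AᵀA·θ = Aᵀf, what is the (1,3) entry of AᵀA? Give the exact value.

Row 1 ↔ basis 1, column 3 ↔ basis d^2, so (AᵀA)_{1,3} = Σᵢ d^2 = (1)·(9) + (1)·(1) + (1)·(1) + (1)·(4) + (1)·(16) + (1)·(25) + (1)·(36) = 92.

92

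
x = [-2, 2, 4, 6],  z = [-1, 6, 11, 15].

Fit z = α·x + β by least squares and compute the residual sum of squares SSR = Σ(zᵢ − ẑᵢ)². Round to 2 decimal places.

The normal system MᵀM·[α, β]ᵀ = Mᵀz is [[60, 10]; [10, 4]]·[α, β]ᵀ = [148, 31]ᵀ.
Eliminating β: 4·(row 1) − 10·(row 2) gives 140·α = 4·148 − 10·31 = 282, so α = 141/70.
Then β = (31 − 10·(141/70))/4 = 19/7.
Residuals: 11/35, -26/35, 8/35, 1/5; SSR = 26/35.

SSR = 0.74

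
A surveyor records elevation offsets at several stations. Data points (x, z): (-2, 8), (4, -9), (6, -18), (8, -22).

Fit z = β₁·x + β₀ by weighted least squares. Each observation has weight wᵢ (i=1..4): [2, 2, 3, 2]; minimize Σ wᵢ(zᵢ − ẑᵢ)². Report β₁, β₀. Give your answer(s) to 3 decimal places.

Normal-equation sums: Σwᵢ·x·x = 276, Σwᵢ·x = 38, Σwᵢ·1 = 9.
Moment sums: Σwᵢ·x·z = -780, Σwᵢ·z = -100.
Eliminating β₀: 9·(row 1) − 38·(row 2) gives 1040·β₁ = 9·(-780) − 38·(-100) = -3220, so β₁ = -161/52.
Then β₀ = ((-100) − 38·(-161/52))/9 = 51/26.

β₁ = -3.096, β₀ = 1.962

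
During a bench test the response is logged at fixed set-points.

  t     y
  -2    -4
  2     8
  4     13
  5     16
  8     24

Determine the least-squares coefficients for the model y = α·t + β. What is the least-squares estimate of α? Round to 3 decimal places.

α = 2.793

The normal equations are: 113·α + 17·β = 348;  17·α + 5·β = 57.
Eliminating β: 5·(row 1) − 17·(row 2) gives 276·α = 5·348 − 17·57 = 771, so α = 257/92.
Then β = (57 − 17·(257/92))/5 = 175/92.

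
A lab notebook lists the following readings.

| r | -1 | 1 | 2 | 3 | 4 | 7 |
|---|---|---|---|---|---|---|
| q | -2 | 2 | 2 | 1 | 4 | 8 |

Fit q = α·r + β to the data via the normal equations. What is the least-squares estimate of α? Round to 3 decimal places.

α = 1.152

Sums needed: Σr·r = 80, Σr = 16, Σ1 = 6.
Moment sums: Σr·q = 83, Σq = 15.
So AᵀA·[α, β]ᵀ = Aᵀq: [[80, 16]; [16, 6]]·[α, β]ᵀ = [83, 15]ᵀ.
Eliminating β: 6·(row 1) − 16·(row 2) gives 224·α = 6·83 − 16·15 = 258, so α = 129/112.
Then β = (15 − 16·(129/112))/6 = -4/7.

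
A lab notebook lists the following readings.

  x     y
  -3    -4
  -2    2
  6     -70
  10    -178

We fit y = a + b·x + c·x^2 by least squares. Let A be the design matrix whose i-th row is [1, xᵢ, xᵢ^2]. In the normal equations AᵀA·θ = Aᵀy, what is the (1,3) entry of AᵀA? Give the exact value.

Row 1 ↔ basis 1, column 3 ↔ basis x^2, so (AᵀA)_{1,3} = Σᵢ x^2 = (1)·(9) + (1)·(4) + (1)·(36) + (1)·(100) = 149.

149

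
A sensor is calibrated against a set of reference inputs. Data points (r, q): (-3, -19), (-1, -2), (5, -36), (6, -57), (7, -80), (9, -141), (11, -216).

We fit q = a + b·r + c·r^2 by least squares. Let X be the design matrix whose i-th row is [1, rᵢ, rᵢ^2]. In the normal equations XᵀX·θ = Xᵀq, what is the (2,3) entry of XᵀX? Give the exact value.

2716

Row 2 ↔ basis r, column 3 ↔ basis r^2, so (XᵀX)_{2,3} = Σᵢ (r)·(r^2) = (-3)·(9) + (-1)·(1) + (5)·(25) + (6)·(36) + (7)·(49) + (9)·(81) + (11)·(121) = 2716.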